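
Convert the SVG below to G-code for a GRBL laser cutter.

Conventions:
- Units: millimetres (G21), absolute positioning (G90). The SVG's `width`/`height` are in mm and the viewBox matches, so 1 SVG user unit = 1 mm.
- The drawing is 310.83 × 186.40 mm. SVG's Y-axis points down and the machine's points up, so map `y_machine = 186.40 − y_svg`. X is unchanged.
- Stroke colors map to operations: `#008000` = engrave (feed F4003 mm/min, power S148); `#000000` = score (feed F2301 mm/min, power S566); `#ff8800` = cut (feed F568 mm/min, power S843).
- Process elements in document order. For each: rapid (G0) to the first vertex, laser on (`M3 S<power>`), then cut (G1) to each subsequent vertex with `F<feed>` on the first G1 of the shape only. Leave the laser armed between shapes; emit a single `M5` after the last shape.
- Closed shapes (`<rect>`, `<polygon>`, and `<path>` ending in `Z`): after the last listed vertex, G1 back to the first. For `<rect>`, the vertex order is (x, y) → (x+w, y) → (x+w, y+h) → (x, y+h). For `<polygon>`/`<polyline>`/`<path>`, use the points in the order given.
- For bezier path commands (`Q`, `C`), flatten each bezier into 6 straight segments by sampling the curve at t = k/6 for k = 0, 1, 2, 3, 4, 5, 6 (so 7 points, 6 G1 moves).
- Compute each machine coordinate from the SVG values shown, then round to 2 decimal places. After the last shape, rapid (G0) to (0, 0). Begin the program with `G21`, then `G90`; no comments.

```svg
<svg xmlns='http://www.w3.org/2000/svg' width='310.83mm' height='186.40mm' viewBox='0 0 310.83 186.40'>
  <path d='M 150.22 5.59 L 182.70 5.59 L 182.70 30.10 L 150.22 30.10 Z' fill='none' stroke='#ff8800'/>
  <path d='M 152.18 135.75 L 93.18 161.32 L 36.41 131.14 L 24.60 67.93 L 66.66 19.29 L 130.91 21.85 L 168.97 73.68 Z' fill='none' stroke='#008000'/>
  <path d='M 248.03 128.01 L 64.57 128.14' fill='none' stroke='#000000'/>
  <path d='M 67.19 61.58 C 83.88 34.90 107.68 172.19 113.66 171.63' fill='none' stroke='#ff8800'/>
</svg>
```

Since the viewBox matches the mm dimensions, user units are millimetres directly. The only transform is the Y-flip y_m = 186.40 − y_svg.

Shape 1 is a rectangle drawn with `<path>`. Its stroke #ff8800 means cut at S843, F568. After flipping Y the toolpath is (150.22,180.81) → (182.70,180.81) → (182.70,156.30) → (150.22,156.30) → (150.22,180.81), returning to the start.

Shape 2 is a regular polygon drawn with `<path>`. Its stroke #008000 means engrave at S148, F4003. After flipping Y the toolpath is (152.18,50.65) → (93.18,25.08) → (36.41,55.26) → (24.60,118.47) → (66.66,167.11) → (130.91,164.55) → (168.97,112.72) → (152.18,50.65), returning to the start.

Shape 3 is a line segment drawn with `<path>`. Its stroke #000000 means score at S566, F2301. After flipping Y the toolpath is (248.03,58.39) → (64.57,58.26).

Shape 4 is a cubic bezier drawn with `<path>`. Its stroke #ff8800 means cut at S843, F568. After flipping Y the toolpath is (67.19,124.82) → (76.01,125.89) → (85.33,108.02) → (94.44,79.59) → (102.66,48.98) → (109.30,24.58) → (113.66,14.77).

G21
G90
G0 X150.22 Y180.81
M3 S843
G1 X182.70 Y180.81 F568
G1 X182.70 Y156.30
G1 X150.22 Y156.30
G1 X150.22 Y180.81
G0 X152.18 Y50.65
M3 S148
G1 X93.18 Y25.08 F4003
G1 X36.41 Y55.26
G1 X24.60 Y118.47
G1 X66.66 Y167.11
G1 X130.91 Y164.55
G1 X168.97 Y112.72
G1 X152.18 Y50.65
G0 X248.03 Y58.39
M3 S566
G1 X64.57 Y58.26 F2301
G0 X67.19 Y124.82
M3 S843
G1 X76.01 Y125.89 F568
G1 X85.33 Y108.02
G1 X94.44 Y79.59
G1 X102.66 Y48.98
G1 X109.30 Y24.58
G1 X113.66 Y14.77
M5
G0 X0.00 Y0.00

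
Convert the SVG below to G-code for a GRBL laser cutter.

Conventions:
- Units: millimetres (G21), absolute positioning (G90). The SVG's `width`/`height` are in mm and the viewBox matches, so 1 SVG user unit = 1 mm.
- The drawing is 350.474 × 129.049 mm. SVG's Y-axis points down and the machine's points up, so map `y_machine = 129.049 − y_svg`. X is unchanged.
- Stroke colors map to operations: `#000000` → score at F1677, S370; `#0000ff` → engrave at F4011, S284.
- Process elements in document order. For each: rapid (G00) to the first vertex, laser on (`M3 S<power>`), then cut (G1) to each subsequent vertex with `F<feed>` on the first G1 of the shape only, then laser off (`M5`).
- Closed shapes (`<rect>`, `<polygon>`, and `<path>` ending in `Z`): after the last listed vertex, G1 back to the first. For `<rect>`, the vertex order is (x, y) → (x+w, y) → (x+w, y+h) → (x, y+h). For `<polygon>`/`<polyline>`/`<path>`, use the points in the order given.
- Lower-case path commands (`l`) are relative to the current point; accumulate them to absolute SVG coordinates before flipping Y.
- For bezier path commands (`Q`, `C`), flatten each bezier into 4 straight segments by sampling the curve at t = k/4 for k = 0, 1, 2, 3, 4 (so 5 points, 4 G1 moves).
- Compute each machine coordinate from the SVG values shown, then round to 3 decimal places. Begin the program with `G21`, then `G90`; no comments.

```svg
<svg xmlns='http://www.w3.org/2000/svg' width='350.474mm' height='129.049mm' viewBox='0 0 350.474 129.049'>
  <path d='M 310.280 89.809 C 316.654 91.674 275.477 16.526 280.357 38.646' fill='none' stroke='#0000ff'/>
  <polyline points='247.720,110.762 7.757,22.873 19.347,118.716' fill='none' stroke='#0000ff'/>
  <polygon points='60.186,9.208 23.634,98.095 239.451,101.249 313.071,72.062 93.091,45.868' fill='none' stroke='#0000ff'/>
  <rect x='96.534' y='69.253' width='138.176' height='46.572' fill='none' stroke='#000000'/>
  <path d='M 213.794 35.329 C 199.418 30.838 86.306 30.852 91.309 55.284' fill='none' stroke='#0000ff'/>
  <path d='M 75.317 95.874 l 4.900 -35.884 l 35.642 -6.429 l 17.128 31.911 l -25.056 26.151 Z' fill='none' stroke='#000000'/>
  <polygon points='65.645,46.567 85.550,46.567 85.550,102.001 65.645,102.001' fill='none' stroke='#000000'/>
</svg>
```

1 u = 1 mm; y_m = 129.049 − y.

[1] `<path>` cubic bezier, #0000ff→engrave S284 F4011: (310.280,39.240) → (307.607,49.558) → (295.879,72.417) → (283.870,91.478) → (280.357,90.403)

[2] `<polyline>` open polyline, #0000ff→engrave S284 F4011: (247.720,18.287) → (7.757,106.176) → (19.347,10.333)

[3] `<polygon>` closed polygon, #0000ff→engrave S284 F4011: (60.186,119.841) → (23.634,30.954) → (239.451,27.800) → (313.071,56.987) → (93.091,83.181) → (60.186,119.841) (closed)

[4] `<rect>` rectangle, #000000→score S370 F1677: (96.534,59.796) → (234.710,59.796) → (234.710,13.224) → (96.534,13.224) → (96.534,59.796) (closed)

[5] `<path>` cubic bezier, #0000ff→engrave S284 F4011: (213.794,93.720) → (187.887,95.932) → (145.284,94.589) → (106.315,87.822) → (91.309,73.765)

[6] `<path>` regular polygon, #000000→score S370 F1677: (75.317,33.175) → (80.217,69.059) → (115.859,75.488) → (132.987,43.577) → (107.931,17.426) → (75.317,33.175) (closed)

[7] `<polygon>` rectangle, #000000→score S370 F1677: (65.645,82.482) → (85.550,82.482) → (85.550,27.048) → (65.645,27.048) → (65.645,82.482) (closed)

G21
G90
G00 X310.280 Y39.240
M3 S284
G1 X307.607 Y49.558 F4011
G1 X295.879 Y72.417
G1 X283.870 Y91.478
G1 X280.357 Y90.403
M5
G00 X247.720 Y18.287
M3 S284
G1 X7.757 Y106.176 F4011
G1 X19.347 Y10.333
M5
G00 X60.186 Y119.841
M3 S284
G1 X23.634 Y30.954 F4011
G1 X239.451 Y27.800
G1 X313.071 Y56.987
G1 X93.091 Y83.181
G1 X60.186 Y119.841
M5
G00 X96.534 Y59.796
M3 S370
G1 X234.710 Y59.796 F1677
G1 X234.710 Y13.224
G1 X96.534 Y13.224
G1 X96.534 Y59.796
M5
G00 X213.794 Y93.720
M3 S284
G1 X187.887 Y95.932 F4011
G1 X145.284 Y94.589
G1 X106.315 Y87.822
G1 X91.309 Y73.765
M5
G00 X75.317 Y33.175
M3 S370
G1 X80.217 Y69.059 F1677
G1 X115.859 Y75.488
G1 X132.987 Y43.577
G1 X107.931 Y17.426
G1 X75.317 Y33.175
M5
G00 X65.645 Y82.482
M3 S370
G1 X85.550 Y82.482 F1677
G1 X85.550 Y27.048
G1 X65.645 Y27.048
G1 X65.645 Y82.482
M5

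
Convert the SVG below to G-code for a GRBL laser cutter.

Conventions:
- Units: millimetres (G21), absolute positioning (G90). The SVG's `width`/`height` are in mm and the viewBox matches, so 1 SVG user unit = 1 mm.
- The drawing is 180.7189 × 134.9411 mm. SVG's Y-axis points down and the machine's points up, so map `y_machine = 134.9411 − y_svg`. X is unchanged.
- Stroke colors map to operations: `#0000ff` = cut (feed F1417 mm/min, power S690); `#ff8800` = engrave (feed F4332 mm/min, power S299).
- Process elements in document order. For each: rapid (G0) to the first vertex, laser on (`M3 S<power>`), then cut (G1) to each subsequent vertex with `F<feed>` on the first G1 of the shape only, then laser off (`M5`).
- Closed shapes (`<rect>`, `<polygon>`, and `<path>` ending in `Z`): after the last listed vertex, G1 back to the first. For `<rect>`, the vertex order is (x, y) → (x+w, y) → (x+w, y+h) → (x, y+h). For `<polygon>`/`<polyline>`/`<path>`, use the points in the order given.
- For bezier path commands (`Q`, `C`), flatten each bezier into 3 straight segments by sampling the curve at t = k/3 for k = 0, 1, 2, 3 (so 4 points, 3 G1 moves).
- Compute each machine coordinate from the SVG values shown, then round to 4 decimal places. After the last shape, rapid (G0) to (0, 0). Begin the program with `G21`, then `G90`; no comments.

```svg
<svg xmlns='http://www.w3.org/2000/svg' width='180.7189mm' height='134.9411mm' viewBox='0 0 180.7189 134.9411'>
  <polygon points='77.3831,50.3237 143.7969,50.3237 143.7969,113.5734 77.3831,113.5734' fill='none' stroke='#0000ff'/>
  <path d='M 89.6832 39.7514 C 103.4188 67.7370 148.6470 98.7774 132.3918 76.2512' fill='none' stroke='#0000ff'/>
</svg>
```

G21
G90
G0 X77.3831 Y84.6174
M3 S690
G1 X143.7969 Y84.6174 F1417
G1 X143.7969 Y21.3677
G1 X77.3831 Y21.3677
G1 X77.3831 Y84.6174
M5
G0 X89.6832 Y95.1897
M3 S690
G1 X110.4728 Y68.2829 F1417
G1 X131.5961 Y51.9221
G1 X132.3918 Y58.6899
M5
G0 X0.0000 Y0.0000

Since the viewBox matches the mm dimensions, user units are millimetres directly. The only transform is the Y-flip y_m = 134.9411 − y_svg.

Shape 1 is a rectangle drawn with `<polygon>`. Its stroke #0000ff means cut at S690, F1417. After flipping Y the toolpath is (77.3831,84.6174) → (143.7969,84.6174) → (143.7969,21.3677) → (77.3831,21.3677) → (77.3831,84.6174), returning to the start.

Shape 2 is a cubic bezier drawn with `<path>`. Its stroke #0000ff means cut at S690, F1417. After flipping Y the toolpath is (89.6832,95.1897) → (110.4728,68.2829) → (131.5961,51.9221) → (132.3918,58.6899).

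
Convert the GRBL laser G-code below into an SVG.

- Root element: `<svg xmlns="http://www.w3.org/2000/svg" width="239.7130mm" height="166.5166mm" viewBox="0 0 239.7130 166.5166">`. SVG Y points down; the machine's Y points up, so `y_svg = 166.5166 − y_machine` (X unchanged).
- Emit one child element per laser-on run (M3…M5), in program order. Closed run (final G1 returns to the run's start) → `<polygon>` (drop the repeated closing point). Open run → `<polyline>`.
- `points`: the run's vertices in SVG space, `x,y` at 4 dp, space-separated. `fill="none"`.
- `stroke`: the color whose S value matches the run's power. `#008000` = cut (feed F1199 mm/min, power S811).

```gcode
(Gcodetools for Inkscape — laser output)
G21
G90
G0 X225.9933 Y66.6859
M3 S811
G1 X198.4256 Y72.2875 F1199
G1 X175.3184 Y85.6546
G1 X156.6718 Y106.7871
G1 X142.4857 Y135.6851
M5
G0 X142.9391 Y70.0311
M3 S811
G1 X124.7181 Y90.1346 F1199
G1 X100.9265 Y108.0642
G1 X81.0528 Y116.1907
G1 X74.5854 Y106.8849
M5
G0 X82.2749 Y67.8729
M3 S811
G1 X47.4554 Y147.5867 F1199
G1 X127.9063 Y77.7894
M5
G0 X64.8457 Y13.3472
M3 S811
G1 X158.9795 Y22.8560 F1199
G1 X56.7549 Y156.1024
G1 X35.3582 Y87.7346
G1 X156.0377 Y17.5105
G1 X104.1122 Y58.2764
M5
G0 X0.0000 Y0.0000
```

<svg xmlns="http://www.w3.org/2000/svg" width="239.7130mm" height="166.5166mm" viewBox="0 0 239.7130 166.5166">
  <polyline points="225.9933,99.8307 198.4256,94.2291 175.3184,80.8620 156.6718,59.7295 142.4857,30.8315" fill="none" stroke="#008000"/>
  <polyline points="142.9391,96.4855 124.7181,76.3820 100.9265,58.4524 81.0528,50.3259 74.5854,59.6317" fill="none" stroke="#008000"/>
  <polyline points="82.2749,98.6437 47.4554,18.9299 127.9063,88.7272" fill="none" stroke="#008000"/>
  <polyline points="64.8457,153.1694 158.9795,143.6606 56.7549,10.4142 35.3582,78.7820 156.0377,149.0061 104.1122,108.2402" fill="none" stroke="#008000"/>
</svg>

y_svg = 166.5166 − y_m. Every run uses S811, so all elements get stroke `#008000` (cut).

[1] open run; points: 225.9933,99.8307 198.4256,94.2291 175.3184,80.8620 156.6718,59.7295 142.4857,30.8315

[2] open run; points: 142.9391,96.4855 124.7181,76.3820 100.9265,58.4524 81.0528,50.3259 74.5854,59.6317

[3] open run; points: 82.2749,98.6437 47.4554,18.9299 127.9063,88.7272

[4] open run; points: 64.8457,153.1694 158.9795,143.6606 56.7549,10.4142 35.3582,78.7820 156.0377,149.0061 104.1122,108.2402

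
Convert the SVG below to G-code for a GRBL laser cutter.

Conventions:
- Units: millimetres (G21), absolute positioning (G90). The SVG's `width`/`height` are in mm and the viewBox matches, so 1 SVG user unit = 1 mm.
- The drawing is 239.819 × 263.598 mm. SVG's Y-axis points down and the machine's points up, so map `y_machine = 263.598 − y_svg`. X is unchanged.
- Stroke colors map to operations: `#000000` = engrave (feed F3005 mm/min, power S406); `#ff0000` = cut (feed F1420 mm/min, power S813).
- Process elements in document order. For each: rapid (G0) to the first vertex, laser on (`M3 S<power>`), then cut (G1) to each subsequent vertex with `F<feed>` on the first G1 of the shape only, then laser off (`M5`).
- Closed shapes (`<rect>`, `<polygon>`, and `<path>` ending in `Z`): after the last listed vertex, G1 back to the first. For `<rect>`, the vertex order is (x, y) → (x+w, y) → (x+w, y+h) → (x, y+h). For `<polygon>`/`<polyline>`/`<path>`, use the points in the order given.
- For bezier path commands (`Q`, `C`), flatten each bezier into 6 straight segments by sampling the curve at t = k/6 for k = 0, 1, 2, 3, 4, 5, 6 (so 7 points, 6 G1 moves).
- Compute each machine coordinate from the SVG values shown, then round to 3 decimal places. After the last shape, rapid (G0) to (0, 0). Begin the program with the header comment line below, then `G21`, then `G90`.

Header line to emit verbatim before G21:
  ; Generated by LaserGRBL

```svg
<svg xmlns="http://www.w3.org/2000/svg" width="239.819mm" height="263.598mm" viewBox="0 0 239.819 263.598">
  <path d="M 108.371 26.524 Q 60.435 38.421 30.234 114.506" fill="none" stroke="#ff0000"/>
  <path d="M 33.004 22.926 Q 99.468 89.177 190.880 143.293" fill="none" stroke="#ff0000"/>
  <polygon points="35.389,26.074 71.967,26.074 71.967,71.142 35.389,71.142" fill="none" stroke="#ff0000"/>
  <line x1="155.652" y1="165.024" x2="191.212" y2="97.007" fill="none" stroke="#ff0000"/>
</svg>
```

viewBox `0 0 239.819 263.598` with mm width/height → 1 unit = 1 mm. Flip: y_m = 263.598 − y_svg.

**Shape 1** — `<path>` quadratic bezier, stroke `#ff0000` → cut (S813, F1420). Control points (SVG): P0=(108.371,26.524), P1=(60.435,38.421), P2=(30.234,114.506); sampled at t=k/6. Machine vertices: (108.371,237.074) → (92.885,231.325) → (78.384,222.011) → (64.869,209.130) → (52.339,192.683) → (40.794,172.671) → (30.234,149.092). Open path.

**Shape 2** — `<path>` quadratic bezier, stroke `#ff0000` → cut (S813, F1420). Control points (SVG): P0=(33.004,22.926), P1=(99.468,89.177), P2=(190.880,143.293); sampled at t=k/6. Machine vertices: (33.004,240.672) → (55.852,218.925) → (80.085,197.853) → (105.705,177.455) → (132.711,157.731) → (161.102,138.681) → (190.880,120.305). Open path.

**Shape 3** — `<polygon>` rectangle, stroke `#ff0000` → cut (S813, F1420). Machine vertices: (35.389,237.524) → (71.967,237.524) → (71.967,192.456) → (35.389,192.456) → (35.389,237.524). Closed: final G1 returns to the first vertex.

**Shape 4** — `<line>` line segment, stroke `#ff0000` → cut (S813, F1420). Machine vertices: (155.652,98.574) → (191.212,166.591). Open path.

; Generated by LaserGRBL
G21
G90
G0 X108.371 Y237.074
M3 S813
G1 X92.885 Y231.325 F1420
G1 X78.384 Y222.011
G1 X64.869 Y209.130
G1 X52.339 Y192.683
G1 X40.794 Y172.671
G1 X30.234 Y149.092
M5
G0 X33.004 Y240.672
M3 S813
G1 X55.852 Y218.925 F1420
G1 X80.085 Y197.853
G1 X105.705 Y177.455
G1 X132.711 Y157.731
G1 X161.102 Y138.681
G1 X190.880 Y120.305
M5
G0 X35.389 Y237.524
M3 S813
G1 X71.967 Y237.524 F1420
G1 X71.967 Y192.456
G1 X35.389 Y192.456
G1 X35.389 Y237.524
M5
G0 X155.652 Y98.574
M3 S813
G1 X191.212 Y166.591 F1420
M5
G0 X0.000 Y0.000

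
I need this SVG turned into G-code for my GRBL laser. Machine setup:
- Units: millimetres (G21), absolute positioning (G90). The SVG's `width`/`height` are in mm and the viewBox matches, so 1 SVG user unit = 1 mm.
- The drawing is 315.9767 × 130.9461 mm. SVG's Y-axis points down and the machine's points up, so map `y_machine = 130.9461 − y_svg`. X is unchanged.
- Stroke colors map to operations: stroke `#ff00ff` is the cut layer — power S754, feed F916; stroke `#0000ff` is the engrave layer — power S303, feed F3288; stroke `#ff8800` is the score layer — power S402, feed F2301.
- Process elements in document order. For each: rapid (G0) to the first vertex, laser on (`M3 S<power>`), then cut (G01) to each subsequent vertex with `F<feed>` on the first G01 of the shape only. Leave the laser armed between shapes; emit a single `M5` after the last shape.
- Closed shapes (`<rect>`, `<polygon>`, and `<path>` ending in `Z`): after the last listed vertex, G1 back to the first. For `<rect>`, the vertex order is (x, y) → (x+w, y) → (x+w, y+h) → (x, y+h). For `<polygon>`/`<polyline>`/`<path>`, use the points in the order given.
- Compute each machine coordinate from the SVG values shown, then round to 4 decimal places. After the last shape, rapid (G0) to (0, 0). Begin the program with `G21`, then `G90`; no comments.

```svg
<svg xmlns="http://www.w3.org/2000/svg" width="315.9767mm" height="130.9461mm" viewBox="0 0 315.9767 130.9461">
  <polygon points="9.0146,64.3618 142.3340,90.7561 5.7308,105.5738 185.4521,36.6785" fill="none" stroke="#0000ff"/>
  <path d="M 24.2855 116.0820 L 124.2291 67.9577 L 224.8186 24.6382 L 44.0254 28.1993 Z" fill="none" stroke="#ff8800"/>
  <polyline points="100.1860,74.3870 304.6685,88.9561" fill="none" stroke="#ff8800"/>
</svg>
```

G21
G90
G0 X9.0146 Y66.5843
M3 S303
G01 X142.3340 Y40.1900 F3288
G01 X5.7308 Y25.3723
G01 X185.4521 Y94.2676
G01 X9.0146 Y66.5843
G0 X24.2855 Y14.8641
M3 S402
G01 X124.2291 Y62.9884 F2301
G01 X224.8186 Y106.3079
G01 X44.0254 Y102.7468
G01 X24.2855 Y14.8641
G0 X100.1860 Y56.5591
M3 S402
G01 X304.6685 Y41.9900 F2301
M5
G0 X0.0000 Y0.0000

viewBox `0 0 315.9767 130.9461` with mm width/height → 1 unit = 1 mm. Flip: y_m = 130.9461 − y_svg.

**Shape 1** — `<polygon>` closed polygon, stroke `#0000ff` → engrave (S303, F3288). Machine vertices: (9.0146,66.5843) → (142.3340,40.1900) → (5.7308,25.3723) → (185.4521,94.2676) → (9.0146,66.5843). Closed: final G1 returns to the first vertex.

**Shape 2** — `<path>` closed polygon, stroke `#ff8800` → score (S402, F2301). Machine vertices: (24.2855,14.8641) → (124.2291,62.9884) → (224.8186,106.3079) → (44.0254,102.7468) → (24.2855,14.8641). Closed: final G1 returns to the first vertex.

**Shape 3** — `<polyline>` line segment, stroke `#ff8800` → score (S402, F2301). Machine vertices: (100.1860,56.5591) → (304.6685,41.9900). Open path.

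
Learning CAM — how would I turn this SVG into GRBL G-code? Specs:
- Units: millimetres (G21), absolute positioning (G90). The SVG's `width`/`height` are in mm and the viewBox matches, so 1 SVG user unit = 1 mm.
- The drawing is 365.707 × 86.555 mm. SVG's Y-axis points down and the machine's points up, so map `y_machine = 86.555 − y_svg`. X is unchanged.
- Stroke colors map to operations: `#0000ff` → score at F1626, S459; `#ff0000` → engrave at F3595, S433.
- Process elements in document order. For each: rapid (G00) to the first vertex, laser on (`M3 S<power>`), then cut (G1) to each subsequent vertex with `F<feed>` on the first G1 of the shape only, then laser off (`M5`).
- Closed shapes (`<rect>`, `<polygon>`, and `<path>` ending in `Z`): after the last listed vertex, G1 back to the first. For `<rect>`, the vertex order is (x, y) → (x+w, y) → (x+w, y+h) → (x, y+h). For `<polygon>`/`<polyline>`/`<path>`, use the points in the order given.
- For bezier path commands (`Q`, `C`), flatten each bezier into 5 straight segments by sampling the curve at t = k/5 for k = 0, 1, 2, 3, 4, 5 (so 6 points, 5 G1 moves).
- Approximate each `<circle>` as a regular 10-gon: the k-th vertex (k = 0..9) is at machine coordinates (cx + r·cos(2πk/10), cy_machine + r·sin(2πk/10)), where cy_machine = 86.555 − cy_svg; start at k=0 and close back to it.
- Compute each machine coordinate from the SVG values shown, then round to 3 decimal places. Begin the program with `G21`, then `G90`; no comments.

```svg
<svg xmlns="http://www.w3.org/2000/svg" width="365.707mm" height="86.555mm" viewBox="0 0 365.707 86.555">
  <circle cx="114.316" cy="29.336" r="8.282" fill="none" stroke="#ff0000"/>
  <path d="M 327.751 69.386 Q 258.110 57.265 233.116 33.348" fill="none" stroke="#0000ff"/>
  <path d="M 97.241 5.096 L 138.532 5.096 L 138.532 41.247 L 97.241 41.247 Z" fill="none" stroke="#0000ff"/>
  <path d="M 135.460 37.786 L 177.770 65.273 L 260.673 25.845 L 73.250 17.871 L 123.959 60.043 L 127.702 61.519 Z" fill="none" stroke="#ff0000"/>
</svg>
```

Since the viewBox matches the mm dimensions, user units are millimetres directly. The only transform is the Y-flip y_m = 86.555 − y_svg.

Shape 1 is a circle drawn with `<circle>`. Its stroke #ff0000 means engrave at S433, F3595. After flipping Y the toolpath is (122.598,57.219) → (121.016,62.087) → (116.875,65.096) → (111.757,65.096) → (107.616,62.087) → (106.034,57.219) → (107.616,52.351) → (111.757,49.342) → (116.875,49.342) → (121.016,52.351) → (122.598,57.219), returning to the start.

Shape 2 is a quadratic bezier drawn with `<path>`. Its stroke #0000ff means score at S459, F1626. After flipping Y the toolpath is (327.751,17.169) → (301.680,22.489) → (279.182,28.753) → (260.255,35.961) → (244.899,44.112) → (233.116,53.207).

Shape 3 is a rectangle drawn with `<path>`. Its stroke #0000ff means score at S459, F1626. After flipping Y the toolpath is (97.241,81.459) → (138.532,81.459) → (138.532,45.308) → (97.241,45.308) → (97.241,81.459), returning to the start.

Shape 4 is a closed polygon drawn with `<path>`. Its stroke #ff0000 means engrave at S433, F3595. After flipping Y the toolpath is (135.460,48.769) → (177.770,21.282) → (260.673,60.710) → (73.250,68.684) → (123.959,26.512) → (127.702,25.036) → (135.460,48.769), returning to the start.

G21
G90
G00 X122.598 Y57.219
M3 S433
G1 X121.016 Y62.087 F3595
G1 X116.875 Y65.096
G1 X111.757 Y65.096
G1 X107.616 Y62.087
G1 X106.034 Y57.219
G1 X107.616 Y52.351
G1 X111.757 Y49.342
G1 X116.875 Y49.342
G1 X121.016 Y52.351
G1 X122.598 Y57.219
M5
G00 X327.751 Y17.169
M3 S459
G1 X301.680 Y22.489 F1626
G1 X279.182 Y28.753
G1 X260.255 Y35.961
G1 X244.899 Y44.112
G1 X233.116 Y53.207
M5
G00 X97.241 Y81.459
M3 S459
G1 X138.532 Y81.459 F1626
G1 X138.532 Y45.308
G1 X97.241 Y45.308
G1 X97.241 Y81.459
M5
G00 X135.460 Y48.769
M3 S433
G1 X177.770 Y21.282 F3595
G1 X260.673 Y60.710
G1 X73.250 Y68.684
G1 X123.959 Y26.512
G1 X127.702 Y25.036
G1 X135.460 Y48.769
M5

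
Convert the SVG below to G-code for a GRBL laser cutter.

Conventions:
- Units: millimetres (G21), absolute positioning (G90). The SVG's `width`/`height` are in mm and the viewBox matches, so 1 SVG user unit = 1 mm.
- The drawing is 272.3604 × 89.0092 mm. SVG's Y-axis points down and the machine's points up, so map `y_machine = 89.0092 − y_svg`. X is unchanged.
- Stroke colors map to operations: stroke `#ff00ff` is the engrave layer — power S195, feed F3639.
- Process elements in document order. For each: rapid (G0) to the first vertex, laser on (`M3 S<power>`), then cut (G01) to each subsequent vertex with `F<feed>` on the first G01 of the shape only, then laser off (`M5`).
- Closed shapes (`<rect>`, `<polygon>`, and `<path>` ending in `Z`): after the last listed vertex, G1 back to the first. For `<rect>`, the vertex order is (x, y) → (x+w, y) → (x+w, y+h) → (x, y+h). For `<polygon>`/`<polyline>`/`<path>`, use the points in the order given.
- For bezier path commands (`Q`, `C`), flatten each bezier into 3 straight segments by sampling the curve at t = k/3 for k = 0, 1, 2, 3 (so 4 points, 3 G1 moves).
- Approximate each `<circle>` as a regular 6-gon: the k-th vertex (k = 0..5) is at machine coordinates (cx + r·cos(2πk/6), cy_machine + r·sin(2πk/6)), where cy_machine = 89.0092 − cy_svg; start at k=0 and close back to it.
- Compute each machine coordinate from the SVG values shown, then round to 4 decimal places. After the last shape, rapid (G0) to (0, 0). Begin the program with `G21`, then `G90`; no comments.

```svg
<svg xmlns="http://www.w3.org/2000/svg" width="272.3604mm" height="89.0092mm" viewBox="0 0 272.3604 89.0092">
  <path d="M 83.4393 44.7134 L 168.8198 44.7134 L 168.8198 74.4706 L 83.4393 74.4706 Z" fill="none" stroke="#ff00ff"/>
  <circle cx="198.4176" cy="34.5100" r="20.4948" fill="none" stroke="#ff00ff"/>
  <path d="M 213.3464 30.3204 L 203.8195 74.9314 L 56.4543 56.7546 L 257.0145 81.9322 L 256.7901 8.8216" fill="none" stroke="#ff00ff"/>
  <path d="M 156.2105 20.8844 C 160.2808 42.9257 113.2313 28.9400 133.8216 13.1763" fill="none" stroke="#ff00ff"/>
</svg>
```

1 u = 1 mm; y_m = 89.0092 − y.

[1] `<path>` rectangle, #ff00ff→engrave S195 F3639: (83.4393,44.2958) → (168.8198,44.2958) → (168.8198,14.5386) → (83.4393,14.5386) → (83.4393,44.2958) (closed)

[2] `<circle>` circle, #ff00ff→engrave S195 F3639: (218.9124,54.4992) → (208.6650,72.2482) → (188.1702,72.2482) → (177.9228,54.4992) → (188.1702,36.7502) → (208.6650,36.7502) → (218.9124,54.4992) (closed)

[3] `<path>` open polyline, #ff00ff→engrave S195 F3639: (213.3464,58.6888) → (203.8195,14.0778) → (56.4543,32.2546) → (257.0145,7.0770) → (256.7901,80.1876)

[4] `<path>` cubic bezier, #ff00ff→engrave S195 F3639: (156.2105,68.1248) → (147.6394,56.8240) → (131.3794,61.9303) → (133.8216,75.8329)

G21
G90
G0 X83.4393 Y44.2958
M3 S195
G01 X168.8198 Y44.2958 F3639
G01 X168.8198 Y14.5386
G01 X83.4393 Y14.5386
G01 X83.4393 Y44.2958
M5
G0 X218.9124 Y54.4992
M3 S195
G01 X208.6650 Y72.2482 F3639
G01 X188.1702 Y72.2482
G01 X177.9228 Y54.4992
G01 X188.1702 Y36.7502
G01 X208.6650 Y36.7502
G01 X218.9124 Y54.4992
M5
G0 X213.3464 Y58.6888
M3 S195
G01 X203.8195 Y14.0778 F3639
G01 X56.4543 Y32.2546
G01 X257.0145 Y7.0770
G01 X256.7901 Y80.1876
M5
G0 X156.2105 Y68.1248
M3 S195
G01 X147.6394 Y56.8240 F3639
G01 X131.3794 Y61.9303
G01 X133.8216 Y75.8329
M5
G0 X0.0000 Y0.0000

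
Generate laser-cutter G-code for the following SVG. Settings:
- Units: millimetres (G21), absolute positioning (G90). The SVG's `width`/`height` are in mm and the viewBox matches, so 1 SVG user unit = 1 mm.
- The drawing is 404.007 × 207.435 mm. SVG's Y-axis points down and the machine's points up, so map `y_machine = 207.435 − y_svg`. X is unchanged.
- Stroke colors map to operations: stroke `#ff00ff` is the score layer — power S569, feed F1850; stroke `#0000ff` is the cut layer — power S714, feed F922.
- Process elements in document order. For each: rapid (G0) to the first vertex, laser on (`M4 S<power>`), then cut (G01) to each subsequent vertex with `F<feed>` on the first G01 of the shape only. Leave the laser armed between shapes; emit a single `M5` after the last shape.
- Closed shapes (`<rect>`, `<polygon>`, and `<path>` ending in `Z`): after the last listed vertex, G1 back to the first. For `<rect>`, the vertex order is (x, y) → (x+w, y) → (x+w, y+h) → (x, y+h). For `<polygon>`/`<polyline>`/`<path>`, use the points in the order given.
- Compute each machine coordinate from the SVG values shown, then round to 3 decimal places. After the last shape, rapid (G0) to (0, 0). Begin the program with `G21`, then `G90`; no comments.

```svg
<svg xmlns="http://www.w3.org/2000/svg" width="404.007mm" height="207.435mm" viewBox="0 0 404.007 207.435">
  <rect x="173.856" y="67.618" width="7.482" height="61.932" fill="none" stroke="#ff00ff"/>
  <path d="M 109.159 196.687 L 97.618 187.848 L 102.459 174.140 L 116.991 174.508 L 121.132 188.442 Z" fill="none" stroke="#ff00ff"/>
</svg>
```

G21
G90
G0 X173.856 Y139.817
M4 S569
G01 X181.338 Y139.817 F1850
G01 X181.338 Y77.885
G01 X173.856 Y77.885
G01 X173.856 Y139.817
G0 X109.159 Y10.748
M4 S569
G01 X97.618 Y19.587 F1850
G01 X102.459 Y33.295
G01 X116.991 Y32.927
G01 X121.132 Y18.993
G01 X109.159 Y10.748
M5
G0 X0.000 Y0.000

1 u = 1 mm; y_m = 207.435 − y.

[1] `<rect>` rectangle, #ff00ff→score S569 F1850: (173.856,139.817) → (181.338,139.817) → (181.338,77.885) → (173.856,77.885) → (173.856,139.817) (closed)

[2] `<path>` regular polygon, #ff00ff→score S569 F1850: (109.159,10.748) → (97.618,19.587) → (102.459,33.295) → (116.991,32.927) → (121.132,18.993) → (109.159,10.748) (closed)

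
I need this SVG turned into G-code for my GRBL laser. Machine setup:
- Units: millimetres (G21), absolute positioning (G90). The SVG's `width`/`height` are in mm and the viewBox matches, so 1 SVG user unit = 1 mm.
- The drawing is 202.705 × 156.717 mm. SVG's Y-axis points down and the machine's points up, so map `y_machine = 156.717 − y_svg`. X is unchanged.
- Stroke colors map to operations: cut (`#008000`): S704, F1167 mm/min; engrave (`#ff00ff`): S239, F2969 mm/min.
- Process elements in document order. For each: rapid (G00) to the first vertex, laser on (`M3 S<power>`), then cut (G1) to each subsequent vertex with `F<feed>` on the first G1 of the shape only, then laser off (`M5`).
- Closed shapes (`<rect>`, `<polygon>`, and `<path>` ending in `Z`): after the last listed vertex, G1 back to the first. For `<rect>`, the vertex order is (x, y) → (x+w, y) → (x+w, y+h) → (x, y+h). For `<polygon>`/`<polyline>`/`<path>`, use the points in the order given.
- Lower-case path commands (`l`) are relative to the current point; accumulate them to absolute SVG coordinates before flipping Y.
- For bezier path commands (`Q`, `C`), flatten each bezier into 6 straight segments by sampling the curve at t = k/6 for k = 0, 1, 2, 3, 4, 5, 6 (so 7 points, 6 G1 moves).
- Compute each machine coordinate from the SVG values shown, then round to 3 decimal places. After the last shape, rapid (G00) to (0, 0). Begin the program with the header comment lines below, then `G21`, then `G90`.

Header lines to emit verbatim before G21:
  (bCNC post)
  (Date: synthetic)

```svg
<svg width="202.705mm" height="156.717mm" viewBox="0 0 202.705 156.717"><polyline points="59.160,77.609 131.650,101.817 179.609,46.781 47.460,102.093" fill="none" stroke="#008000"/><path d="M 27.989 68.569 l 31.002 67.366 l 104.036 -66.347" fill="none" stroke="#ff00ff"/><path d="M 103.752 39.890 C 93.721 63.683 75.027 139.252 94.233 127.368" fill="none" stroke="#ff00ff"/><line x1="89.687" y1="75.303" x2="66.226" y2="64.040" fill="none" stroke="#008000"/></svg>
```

(bCNC post)
(Date: synthetic)
G21
G90
G00 X59.160 Y79.108
M3 S704
G1 X131.650 Y54.900 F1167
G1 X179.609 Y109.936
G1 X47.460 Y54.624
M5
G00 X27.989 Y88.148
M3 S239
G1 X58.991 Y20.782 F2969
G1 X163.027 Y87.129
M5
G00 X103.752 Y116.827
M3 S239
G1 X98.230 Y101.260 F2969
G1 X92.558 Y80.932
G1 X88.029 Y59.709
G1 X85.936 Y41.459
G1 X87.573 Y30.050
G1 X94.233 Y29.349
M5
G00 X89.687 Y81.414
M3 S704
G1 X66.226 Y92.677 F1167
M5
G00 X0.000 Y0.000

viewBox `0 0 202.705 156.717` with mm width/height → 1 unit = 1 mm. Flip: y_m = 156.717 − y_svg.

**Shape 1** — `<polyline>` open polyline, stroke `#008000` → cut (S704, F1167). Machine vertices: (59.160,79.108) → (131.650,54.900) → (179.609,109.936) → (47.460,54.624). Open path.

**Shape 2** — `<path>` open polyline, stroke `#ff00ff` → engrave (S239, F2969). Machine vertices: (27.989,88.148) → (58.991,20.782) → (163.027,87.129). Open path.

**Shape 3** — `<path>` cubic bezier, stroke `#ff00ff` → engrave (S239, F2969). Control points (SVG): P0=(103.752,39.890), P1=(93.721,63.683), P2=(75.027,139.252), P3=(94.233,127.368); sampled at t=k/6. Machine vertices: (103.752,116.827) → (98.230,101.260) → (92.558,80.932) → (88.029,59.709) → (85.936,41.459) → (87.573,30.050) → (94.233,29.349). Open path.

**Shape 4** — `<line>` line segment, stroke `#008000` → cut (S704, F1167). Machine vertices: (89.687,81.414) → (66.226,92.677). Open path.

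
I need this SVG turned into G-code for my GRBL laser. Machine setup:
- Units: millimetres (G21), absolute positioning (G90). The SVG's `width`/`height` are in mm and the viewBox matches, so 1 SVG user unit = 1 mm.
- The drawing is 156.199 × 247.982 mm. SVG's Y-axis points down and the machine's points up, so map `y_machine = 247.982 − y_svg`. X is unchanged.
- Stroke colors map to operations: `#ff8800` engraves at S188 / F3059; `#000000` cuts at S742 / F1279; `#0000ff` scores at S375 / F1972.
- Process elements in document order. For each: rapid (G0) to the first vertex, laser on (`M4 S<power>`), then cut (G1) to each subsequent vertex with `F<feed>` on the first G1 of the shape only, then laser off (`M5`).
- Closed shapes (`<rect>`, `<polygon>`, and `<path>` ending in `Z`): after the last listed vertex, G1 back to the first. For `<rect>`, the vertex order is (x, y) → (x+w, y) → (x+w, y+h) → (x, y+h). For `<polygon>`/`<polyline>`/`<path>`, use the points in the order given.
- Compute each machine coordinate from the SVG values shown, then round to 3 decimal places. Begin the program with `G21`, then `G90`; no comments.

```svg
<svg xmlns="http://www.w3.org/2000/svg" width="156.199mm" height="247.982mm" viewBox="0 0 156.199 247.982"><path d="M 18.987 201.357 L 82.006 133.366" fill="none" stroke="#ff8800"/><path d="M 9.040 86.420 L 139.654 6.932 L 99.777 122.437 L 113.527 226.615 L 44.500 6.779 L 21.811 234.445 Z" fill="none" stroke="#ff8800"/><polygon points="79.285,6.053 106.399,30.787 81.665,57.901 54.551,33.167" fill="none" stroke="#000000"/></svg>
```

G21
G90
G0 X18.987 Y46.625
M4 S188
G1 X82.006 Y114.616 F3059
M5
G0 X9.040 Y161.562
M4 S188
G1 X139.654 Y241.050 F3059
G1 X99.777 Y125.545
G1 X113.527 Y21.367
G1 X44.500 Y241.203
G1 X21.811 Y13.537
G1 X9.040 Y161.562
M5
G0 X79.285 Y241.929
M4 S742
G1 X106.399 Y217.195 F1279
G1 X81.665 Y190.081
G1 X54.551 Y214.815
G1 X79.285 Y241.929
M5

Since the viewBox matches the mm dimensions, user units are millimetres directly. The only transform is the Y-flip y_m = 247.982 − y_svg.

Shape 1 is a line segment drawn with `<path>`. Its stroke #ff8800 means engrave at S188, F3059. After flipping Y the toolpath is (18.987,46.625) → (82.006,114.616).

Shape 2 is a closed polygon drawn with `<path>`. Its stroke #ff8800 means engrave at S188, F3059. After flipping Y the toolpath is (9.040,161.562) → (139.654,241.050) → (99.777,125.545) → (113.527,21.367) → (44.500,241.203) → (21.811,13.537) → (9.040,161.562), returning to the start.

Shape 3 is a regular polygon drawn with `<polygon>`. Its stroke #000000 means cut at S742, F1279. After flipping Y the toolpath is (79.285,241.929) → (106.399,217.195) → (81.665,190.081) → (54.551,214.815) → (79.285,241.929), returning to the start.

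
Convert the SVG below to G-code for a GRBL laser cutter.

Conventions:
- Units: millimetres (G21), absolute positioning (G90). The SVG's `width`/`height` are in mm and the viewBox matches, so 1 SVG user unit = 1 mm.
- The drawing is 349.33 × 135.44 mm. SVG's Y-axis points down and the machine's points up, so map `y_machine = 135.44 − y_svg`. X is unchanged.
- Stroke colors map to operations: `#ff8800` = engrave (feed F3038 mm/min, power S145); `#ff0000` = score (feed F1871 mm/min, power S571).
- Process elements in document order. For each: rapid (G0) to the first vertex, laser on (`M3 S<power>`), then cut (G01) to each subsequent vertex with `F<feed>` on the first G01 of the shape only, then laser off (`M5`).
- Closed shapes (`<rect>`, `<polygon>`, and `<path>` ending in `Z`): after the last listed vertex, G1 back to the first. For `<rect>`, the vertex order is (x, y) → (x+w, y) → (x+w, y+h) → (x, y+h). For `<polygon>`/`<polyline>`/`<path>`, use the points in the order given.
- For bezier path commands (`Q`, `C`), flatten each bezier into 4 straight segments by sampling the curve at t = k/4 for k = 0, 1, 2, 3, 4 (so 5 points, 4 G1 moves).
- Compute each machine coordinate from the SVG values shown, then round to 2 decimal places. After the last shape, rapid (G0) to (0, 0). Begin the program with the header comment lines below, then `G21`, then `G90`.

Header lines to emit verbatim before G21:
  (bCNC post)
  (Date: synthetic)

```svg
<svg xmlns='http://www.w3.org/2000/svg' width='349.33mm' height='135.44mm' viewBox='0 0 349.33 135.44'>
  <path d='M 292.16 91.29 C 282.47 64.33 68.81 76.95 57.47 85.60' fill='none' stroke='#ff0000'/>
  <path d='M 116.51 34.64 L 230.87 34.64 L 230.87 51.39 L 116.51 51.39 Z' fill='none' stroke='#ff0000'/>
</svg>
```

Since the viewBox matches the mm dimensions, user units are millimetres directly. The only transform is the Y-flip y_m = 135.44 − y_svg.

Shape 1 is a cubic bezier drawn with `<path>`. Its stroke #ff0000 means score at S571, F1871. After flipping Y the toolpath is (292.16,44.15) → (253.00,57.63) → (175.43,60.35) → (97.56,56.39) → (57.47,49.84).

Shape 2 is a rectangle drawn with `<path>`. Its stroke #ff0000 means score at S571, F1871. After flipping Y the toolpath is (116.51,100.80) → (230.87,100.80) → (230.87,84.05) → (116.51,84.05) → (116.51,100.80), returning to the start.

(bCNC post)
(Date: synthetic)
G21
G90
G0 X292.16 Y44.15
M3 S571
G01 X253.00 Y57.63 F1871
G01 X175.43 Y60.35
G01 X97.56 Y56.39
G01 X57.47 Y49.84
M5
G0 X116.51 Y100.80
M3 S571
G01 X230.87 Y100.80 F1871
G01 X230.87 Y84.05
G01 X116.51 Y84.05
G01 X116.51 Y100.80
M5
G0 X0.00 Y0.00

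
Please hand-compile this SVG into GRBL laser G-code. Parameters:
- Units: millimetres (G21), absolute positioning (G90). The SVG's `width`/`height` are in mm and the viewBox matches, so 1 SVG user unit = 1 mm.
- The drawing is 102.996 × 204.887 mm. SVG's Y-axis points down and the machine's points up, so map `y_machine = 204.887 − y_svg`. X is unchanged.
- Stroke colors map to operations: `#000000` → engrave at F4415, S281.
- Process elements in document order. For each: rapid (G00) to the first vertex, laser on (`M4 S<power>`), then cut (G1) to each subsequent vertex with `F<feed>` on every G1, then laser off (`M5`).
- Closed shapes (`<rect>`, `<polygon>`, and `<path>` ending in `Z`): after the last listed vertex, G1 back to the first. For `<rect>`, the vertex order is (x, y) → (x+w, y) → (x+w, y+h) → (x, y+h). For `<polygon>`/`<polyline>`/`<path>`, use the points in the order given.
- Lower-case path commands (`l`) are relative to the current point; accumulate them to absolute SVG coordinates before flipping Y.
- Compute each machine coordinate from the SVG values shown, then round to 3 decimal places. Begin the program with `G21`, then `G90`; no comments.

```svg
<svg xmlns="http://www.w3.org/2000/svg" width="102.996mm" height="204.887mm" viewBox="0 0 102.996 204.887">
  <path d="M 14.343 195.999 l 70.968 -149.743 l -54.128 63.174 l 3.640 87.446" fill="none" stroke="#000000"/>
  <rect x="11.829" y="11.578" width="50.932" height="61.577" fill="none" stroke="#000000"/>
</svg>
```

1 u = 1 mm; y_m = 204.887 − y.

[1] `<path>` open polyline, #000000→engrave S281 F4415: (14.343,8.888) → (85.311,158.631) → (31.183,95.457) → (34.823,8.011)

[2] `<rect>` rectangle, #000000→engrave S281 F4415: (11.829,193.309) → (62.761,193.309) → (62.761,131.732) → (11.829,131.732) → (11.829,193.309) (closed)

G21
G90
G00 X14.343 Y8.888
M4 S281
G1 X85.311 Y158.631 F4415
G1 X31.183 Y95.457 F4415
G1 X34.823 Y8.011 F4415
M5
G00 X11.829 Y193.309
M4 S281
G1 X62.761 Y193.309 F4415
G1 X62.761 Y131.732 F4415
G1 X11.829 Y131.732 F4415
G1 X11.829 Y193.309 F4415
M5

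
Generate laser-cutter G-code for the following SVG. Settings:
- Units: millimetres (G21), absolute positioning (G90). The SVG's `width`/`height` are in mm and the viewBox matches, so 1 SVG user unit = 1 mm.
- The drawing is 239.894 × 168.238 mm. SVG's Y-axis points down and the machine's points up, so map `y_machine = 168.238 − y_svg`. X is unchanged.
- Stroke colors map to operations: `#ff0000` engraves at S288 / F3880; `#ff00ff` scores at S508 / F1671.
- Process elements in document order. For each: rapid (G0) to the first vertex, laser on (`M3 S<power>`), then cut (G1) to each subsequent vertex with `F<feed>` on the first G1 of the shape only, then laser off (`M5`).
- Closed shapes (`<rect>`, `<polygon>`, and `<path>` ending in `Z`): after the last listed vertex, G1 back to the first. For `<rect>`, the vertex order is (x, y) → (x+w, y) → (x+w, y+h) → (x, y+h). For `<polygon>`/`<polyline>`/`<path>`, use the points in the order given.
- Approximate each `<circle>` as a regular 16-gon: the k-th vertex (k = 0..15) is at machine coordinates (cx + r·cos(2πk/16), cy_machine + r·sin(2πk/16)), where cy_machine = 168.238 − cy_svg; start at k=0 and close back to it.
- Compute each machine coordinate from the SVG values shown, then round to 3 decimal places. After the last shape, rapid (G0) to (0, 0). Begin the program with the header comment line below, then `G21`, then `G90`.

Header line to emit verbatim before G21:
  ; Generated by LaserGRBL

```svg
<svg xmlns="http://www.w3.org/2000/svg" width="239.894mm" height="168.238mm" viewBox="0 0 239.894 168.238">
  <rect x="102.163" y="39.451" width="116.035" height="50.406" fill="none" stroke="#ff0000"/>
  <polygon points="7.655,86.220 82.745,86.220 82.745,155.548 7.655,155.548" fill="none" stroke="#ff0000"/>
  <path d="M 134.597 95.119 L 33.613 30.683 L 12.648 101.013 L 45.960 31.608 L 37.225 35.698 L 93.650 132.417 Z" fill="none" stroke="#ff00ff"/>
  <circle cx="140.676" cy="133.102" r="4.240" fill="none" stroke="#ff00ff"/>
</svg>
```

Since the viewBox matches the mm dimensions, user units are millimetres directly. The only transform is the Y-flip y_m = 168.238 − y_svg.

Shape 1 is a rectangle drawn with `<rect>`. Its stroke #ff0000 means engrave at S288, F3880. After flipping Y the toolpath is (102.163,128.787) → (218.198,128.787) → (218.198,78.381) → (102.163,78.381) → (102.163,128.787), returning to the start.

Shape 2 is a rectangle drawn with `<polygon>`. Its stroke #ff0000 means engrave at S288, F3880. After flipping Y the toolpath is (7.655,82.018) → (82.745,82.018) → (82.745,12.690) → (7.655,12.690) → (7.655,82.018), returning to the start.

Shape 3 is a closed polygon drawn with `<path>`. Its stroke #ff00ff means score at S508, F1671. After flipping Y the toolpath is (134.597,73.119) → (33.613,137.555) → (12.648,67.225) → (45.960,136.630) → (37.225,132.540) → (93.650,35.821) → (134.597,73.119), returning to the start.

Shape 4 is a circle drawn with `<circle>`. Its stroke #ff00ff means score at S508, F1671. After flipping Y the toolpath is (144.916,35.136) → (144.593,36.759) → (143.674,38.134) → (142.299,39.053) → (140.676,39.376) → (139.053,39.053) → (137.678,38.134) → (136.759,36.759) → (136.436,35.136) → (136.759,33.513) → (137.678,32.138) → (139.053,31.219) → (140.676,30.896) → (142.299,31.219) → (143.674,32.138) → (144.593,33.513) → (144.916,35.136), returning to the start.

; Generated by LaserGRBL
G21
G90
G0 X102.163 Y128.787
M3 S288
G1 X218.198 Y128.787 F3880
G1 X218.198 Y78.381
G1 X102.163 Y78.381
G1 X102.163 Y128.787
M5
G0 X7.655 Y82.018
M3 S288
G1 X82.745 Y82.018 F3880
G1 X82.745 Y12.690
G1 X7.655 Y12.690
G1 X7.655 Y82.018
M5
G0 X134.597 Y73.119
M3 S508
G1 X33.613 Y137.555 F1671
G1 X12.648 Y67.225
G1 X45.960 Y136.630
G1 X37.225 Y132.540
G1 X93.650 Y35.821
G1 X134.597 Y73.119
M5
G0 X144.916 Y35.136
M3 S508
G1 X144.593 Y36.759 F1671
G1 X143.674 Y38.134
G1 X142.299 Y39.053
G1 X140.676 Y39.376
G1 X139.053 Y39.053
G1 X137.678 Y38.134
G1 X136.759 Y36.759
G1 X136.436 Y35.136
G1 X136.759 Y33.513
G1 X137.678 Y32.138
G1 X139.053 Y31.219
G1 X140.676 Y30.896
G1 X142.299 Y31.219
G1 X143.674 Y32.138
G1 X144.593 Y33.513
G1 X144.916 Y35.136
M5
G0 X0.000 Y0.000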